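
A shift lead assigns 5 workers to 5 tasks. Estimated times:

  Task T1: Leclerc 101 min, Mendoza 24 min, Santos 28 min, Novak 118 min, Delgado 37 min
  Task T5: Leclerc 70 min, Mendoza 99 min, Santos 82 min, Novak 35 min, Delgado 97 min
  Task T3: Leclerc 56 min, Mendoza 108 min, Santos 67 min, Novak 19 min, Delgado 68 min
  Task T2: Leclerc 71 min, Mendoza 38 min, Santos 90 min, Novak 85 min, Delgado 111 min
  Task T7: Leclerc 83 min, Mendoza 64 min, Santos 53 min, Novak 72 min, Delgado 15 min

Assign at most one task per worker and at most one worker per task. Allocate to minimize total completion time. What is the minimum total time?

Minimum total: 170 min

Treat this as an assignment problem: match each worker to one task.
Optimal: Leclerc→Task T5 (70 min), Mendoza→Task T2 (38 min), Santos→Task T1 (28 min), Novak→Task T3 (19 min), Delgado→Task T7 (15 min) — total 70+38+28+19+15 = 170 min.
Min-entry greedy (repeatedly take the single cheapest remaining cell) gives 218 min, worse by 48.
Next-best assignment: Leclerc→Task T3, Mendoza→Task T2, Santos→Task T1, Novak→Task T5, Delgado→Task T7 = 172 min.
No other one-to-one assignment undercuts 170 min.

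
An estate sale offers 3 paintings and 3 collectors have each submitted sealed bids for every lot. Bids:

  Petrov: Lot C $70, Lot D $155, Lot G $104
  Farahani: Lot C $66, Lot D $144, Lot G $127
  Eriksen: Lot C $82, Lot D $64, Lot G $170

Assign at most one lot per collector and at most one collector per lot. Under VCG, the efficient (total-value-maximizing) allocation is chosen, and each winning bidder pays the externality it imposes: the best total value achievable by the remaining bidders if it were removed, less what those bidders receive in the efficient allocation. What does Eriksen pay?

Eriksen pays $61.

Efficient allocation: Petrov→Lot D ($155), Farahani→Lot C ($66), Eriksen→Lot G ($170); total welfare W = $391.
Eriksen receives Lot G at value $170, so the others get W − 170 = $221.
Without Eriksen: best allocation of the remaining 2 bidders over all 3 lots is Petrov→Lot D ($155), Farahani→Lot G ($127), total $282.
VCG payment = (others' best without Eriksen) − (others' welfare with Eriksen) = 282 − 221 = $61.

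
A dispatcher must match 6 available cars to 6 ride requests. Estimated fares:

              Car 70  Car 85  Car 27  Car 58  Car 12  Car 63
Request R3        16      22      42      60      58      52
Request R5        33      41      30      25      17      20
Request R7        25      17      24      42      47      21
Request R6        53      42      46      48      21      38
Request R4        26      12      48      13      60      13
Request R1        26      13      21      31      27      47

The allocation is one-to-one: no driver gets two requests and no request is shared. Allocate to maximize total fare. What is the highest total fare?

Maximum total: $296

Optimal: Car 70→Request R6 ($53), Car 85→Request R5 ($41), Car 27→Request R4 ($48), Car 58→Request R3 ($60), Car 12→Request R7 ($47), Car 63→Request R1 ($47) — total 53+41+48+60+47+47 = $296.
Max-entry greedy (repeatedly take the single best remaining cell) gives $285, worse by 11.
Next-best assignment: Car 70→Request R6, Car 85→Request R5, Car 27→Request R4, Car 58→Request R7, Car 12→Request R3, Car 63→Request R1 = $289.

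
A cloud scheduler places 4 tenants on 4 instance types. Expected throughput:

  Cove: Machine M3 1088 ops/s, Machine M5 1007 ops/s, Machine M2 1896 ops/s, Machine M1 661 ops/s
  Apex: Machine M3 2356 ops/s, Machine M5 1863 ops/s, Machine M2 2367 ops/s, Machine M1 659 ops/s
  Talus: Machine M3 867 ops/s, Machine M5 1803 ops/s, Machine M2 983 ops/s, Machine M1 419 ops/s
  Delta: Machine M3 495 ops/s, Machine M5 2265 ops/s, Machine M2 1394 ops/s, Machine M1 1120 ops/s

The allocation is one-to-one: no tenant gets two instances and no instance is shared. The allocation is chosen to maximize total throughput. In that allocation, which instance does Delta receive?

This is a one-to-one assignment (maximum-weight bipartite matching).
Optimal: Cove→Machine M2 (1896 ops/s), Apex→Machine M3 (2356 ops/s), Talus→Machine M5 (1803 ops/s), Delta→Machine M1 (1120 ops/s) — total 1896+2356+1803+1120 = 7175 ops/s.
Max-entry greedy (repeatedly take the single best remaining cell) gives 6139 ops/s, worse by 1036.
Delta's own top instance is Machine M5 (2265 ops/s), but forcing Delta→Machine M5 and reassigning the rest optimally gives only 6936 ops/s — worse by 239.

Delta receives Machine M1.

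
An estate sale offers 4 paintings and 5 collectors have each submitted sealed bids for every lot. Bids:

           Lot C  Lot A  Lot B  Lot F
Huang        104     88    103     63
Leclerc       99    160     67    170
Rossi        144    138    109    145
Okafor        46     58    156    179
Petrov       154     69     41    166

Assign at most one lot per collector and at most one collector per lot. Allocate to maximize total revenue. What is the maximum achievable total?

Optimal: Rossi→Lot C ($144), Leclerc→Lot A ($160), Okafor→Lot B ($156), Petrov→Lot F ($166) — total 144+160+156+166 = $626.
Column-greedy (each lot in turn goes to its best remaining collector) gives $615, worse by 11.
Next-best assignment: Petrov→Lot C, Rossi→Lot A, Okafor→Lot B, Leclerc→Lot F = $618.
Swapping Petrov↔Leclerc (Petrov→Lot A $69, Leclerc→Lot F $170) loses 87.

Max total: $626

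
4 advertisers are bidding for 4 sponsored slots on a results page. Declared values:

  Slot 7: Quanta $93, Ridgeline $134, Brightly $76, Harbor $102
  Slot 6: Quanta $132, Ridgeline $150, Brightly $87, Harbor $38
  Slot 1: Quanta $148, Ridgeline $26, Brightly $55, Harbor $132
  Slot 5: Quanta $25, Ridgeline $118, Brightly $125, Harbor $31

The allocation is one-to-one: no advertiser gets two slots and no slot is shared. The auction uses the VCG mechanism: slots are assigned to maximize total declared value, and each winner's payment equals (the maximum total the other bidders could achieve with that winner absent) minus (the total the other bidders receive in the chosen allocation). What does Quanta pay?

Efficient allocation: Quanta→Slot 1 ($148), Ridgeline→Slot 6 ($150), Brightly→Slot 5 ($125), Harbor→Slot 7 ($102); total welfare W = $525.
Quanta receives Slot 1 at value $148, so the others get W − 148 = $377.
Without Quanta: best allocation of the remaining 3 bidders over all 4 slots is Ridgeline→Slot 6 ($150), Brightly→Slot 5 ($125), Harbor→Slot 1 ($132), total $407.
VCG payment = (others' best without Quanta) − (others' welfare with Quanta) = 407 − 377 = $30.

Quanta pays $30.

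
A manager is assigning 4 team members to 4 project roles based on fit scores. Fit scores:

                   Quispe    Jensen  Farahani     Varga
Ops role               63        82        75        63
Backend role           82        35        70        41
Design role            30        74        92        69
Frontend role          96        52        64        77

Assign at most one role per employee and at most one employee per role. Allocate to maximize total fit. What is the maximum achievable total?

This is a one-to-one assignment (maximum-weight bipartite matching).
Optimal: Quispe→Backend role (82 pts), Jensen→Ops role (82 pts), Farahani→Design role (92 pts), Varga→Frontend role (77 pts) — total 82+82+92+77 = 333 pts.
Max-entry greedy (repeatedly take the single best remaining cell) gives 311 pts, worse by 22.
Every other assignment is strictly worse.

Maximum total: 333 pts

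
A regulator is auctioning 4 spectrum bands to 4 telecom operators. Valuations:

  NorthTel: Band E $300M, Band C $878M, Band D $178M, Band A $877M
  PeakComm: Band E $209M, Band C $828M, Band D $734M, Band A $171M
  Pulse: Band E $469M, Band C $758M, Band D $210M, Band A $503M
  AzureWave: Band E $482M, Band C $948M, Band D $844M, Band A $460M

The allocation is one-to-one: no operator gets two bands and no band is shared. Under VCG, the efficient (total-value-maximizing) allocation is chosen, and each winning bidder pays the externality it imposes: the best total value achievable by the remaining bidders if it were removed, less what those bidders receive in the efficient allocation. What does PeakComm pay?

PeakComm pays $185M.

Efficient allocation: NorthTel→Band A ($877M), PeakComm→Band D ($734M), Pulse→Band E ($469M), AzureWave→Band C ($948M); total welfare W = $3028M.
PeakComm receives Band D at value $734M, so the others get W − 734 = $2294M.
Without PeakComm: best allocation of the remaining 3 bidders over all 4 bands is NorthTel→Band A ($877M), Pulse→Band C ($758M), AzureWave→Band D ($844M), total $2479M.
VCG payment = (others' best without PeakComm) − (others' welfare with PeakComm) = 2479 − 2294 = $185M.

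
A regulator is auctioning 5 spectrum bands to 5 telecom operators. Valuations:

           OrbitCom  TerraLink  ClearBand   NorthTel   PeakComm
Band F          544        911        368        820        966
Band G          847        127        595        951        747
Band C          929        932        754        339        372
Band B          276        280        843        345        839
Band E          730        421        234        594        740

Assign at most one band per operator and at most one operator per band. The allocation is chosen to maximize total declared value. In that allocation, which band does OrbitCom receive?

Treat this as an assignment problem: match each operator to one band.
Optimal: OrbitCom→Band E ($730M), TerraLink→Band C ($932M), ClearBand→Band B ($843M), NorthTel→Band G ($951M), PeakComm→Band F ($966M) — total 730+932+843+951+966 = $4422M.
Row-greedy (each operator in turn takes its best remaining band) gives $4374M, worse by 48.
Swapping NorthTel↔OrbitCom (NorthTel→Band E $594M, OrbitCom→Band G $847M) loses 240.
No other one-to-one assignment exceeds $4422M.
OrbitCom's own top band is Band C ($929M), but forcing OrbitCom→Band C and reassigning the rest optimally gives only $4374M — worse by 48.

OrbitCom receives Band E.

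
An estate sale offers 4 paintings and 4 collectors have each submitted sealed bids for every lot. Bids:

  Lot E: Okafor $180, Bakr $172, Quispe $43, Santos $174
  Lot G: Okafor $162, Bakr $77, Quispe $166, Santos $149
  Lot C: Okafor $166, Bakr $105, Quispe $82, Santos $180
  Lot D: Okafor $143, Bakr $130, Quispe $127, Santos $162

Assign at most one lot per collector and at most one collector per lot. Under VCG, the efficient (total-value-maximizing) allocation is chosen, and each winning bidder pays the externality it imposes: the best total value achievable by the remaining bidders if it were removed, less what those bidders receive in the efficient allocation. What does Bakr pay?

Efficient allocation: Okafor→Lot C ($166), Bakr→Lot E ($172), Quispe→Lot G ($166), Santos→Lot D ($162); total welfare W = $666.
Bakr receives Lot E at value $172, so the others get W − 172 = $494.
Without Bakr: best allocation of the remaining 3 bidders over all 4 lots is Okafor→Lot E ($180), Quispe→Lot G ($166), Santos→Lot C ($180), total $526.
VCG payment = (others' best without Bakr) − (others' welfare with Bakr) = 526 − 494 = $32.

Bakr pays $32.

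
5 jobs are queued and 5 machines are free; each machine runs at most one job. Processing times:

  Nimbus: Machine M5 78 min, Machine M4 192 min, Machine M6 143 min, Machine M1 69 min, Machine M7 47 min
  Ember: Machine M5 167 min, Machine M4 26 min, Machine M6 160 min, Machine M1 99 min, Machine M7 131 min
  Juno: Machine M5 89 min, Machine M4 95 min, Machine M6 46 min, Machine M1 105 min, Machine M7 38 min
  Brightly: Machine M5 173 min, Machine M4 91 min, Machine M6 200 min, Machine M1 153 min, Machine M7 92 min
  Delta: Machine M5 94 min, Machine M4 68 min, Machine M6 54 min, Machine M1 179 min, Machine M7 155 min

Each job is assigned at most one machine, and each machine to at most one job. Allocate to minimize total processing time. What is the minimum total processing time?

Minimum total: 327 min

Optimal: Nimbus→Machine M1 (69 min), Ember→Machine M4 (26 min), Juno→Machine M6 (46 min), Brightly→Machine M7 (92 min), Delta→Machine M5 (94 min) — total 69+26+46+92+94 = 327 min.
Row-greedy (each job in turn takes its cheapest remaining machine) gives 366 min, worse by 39.
Checked against all permutations: 327 min is optimal.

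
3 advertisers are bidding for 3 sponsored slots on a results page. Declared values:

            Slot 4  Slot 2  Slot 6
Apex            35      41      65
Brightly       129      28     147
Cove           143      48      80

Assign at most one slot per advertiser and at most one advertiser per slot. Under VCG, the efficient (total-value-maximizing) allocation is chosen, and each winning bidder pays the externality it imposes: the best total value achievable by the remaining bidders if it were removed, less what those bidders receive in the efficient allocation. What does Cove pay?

Efficient allocation: Apex→Slot 2 ($41), Brightly→Slot 6 ($147), Cove→Slot 4 ($143); total welfare W = $331.
Cove receives Slot 4 at value $143, so the others get W − 143 = $188.
Without Cove: best allocation of the remaining 2 bidders over all 3 slots is Apex→Slot 6 ($65), Brightly→Slot 4 ($129), total $194.
VCG payment = (others' best without Cove) − (others' welfare with Cove) = 194 − 188 = $6.

Cove pays $6.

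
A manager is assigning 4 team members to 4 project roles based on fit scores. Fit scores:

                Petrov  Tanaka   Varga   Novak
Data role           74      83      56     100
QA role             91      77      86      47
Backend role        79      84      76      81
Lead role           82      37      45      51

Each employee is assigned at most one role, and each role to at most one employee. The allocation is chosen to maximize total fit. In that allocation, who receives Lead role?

Petrov receives Lead role.

Optimal: Petrov→Lead role (82 pts), Tanaka→Backend role (84 pts), Varga→QA role (86 pts), Novak→Data role (100 pts) — total 82+84+86+100 = 352 pts.
Swapping Novak↔Varga (Novak→QA role 47 pts, Varga→Data role 56 pts) loses 83.
No other one-to-one assignment exceeds 352 pts.
Petrov's own top role is QA role (91 pts), but forcing Petrov→QA role and reassigning the rest optimally gives only 320 pts — worse by 32.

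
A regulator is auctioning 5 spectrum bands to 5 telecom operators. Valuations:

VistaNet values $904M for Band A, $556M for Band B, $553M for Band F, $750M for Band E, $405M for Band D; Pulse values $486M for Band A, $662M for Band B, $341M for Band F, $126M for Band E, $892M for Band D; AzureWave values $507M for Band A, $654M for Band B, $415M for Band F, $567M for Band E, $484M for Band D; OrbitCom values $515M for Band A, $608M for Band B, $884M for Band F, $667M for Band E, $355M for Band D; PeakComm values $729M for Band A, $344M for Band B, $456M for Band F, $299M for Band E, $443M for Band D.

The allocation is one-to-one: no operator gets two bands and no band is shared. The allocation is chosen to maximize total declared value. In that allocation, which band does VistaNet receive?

Optimal: VistaNet→Band E ($750M), Pulse→Band D ($892M), AzureWave→Band B ($654M), OrbitCom→Band F ($884M), PeakComm→Band A ($729M) — total 750+892+654+884+729 = $3909M.
Row-greedy (each operator in turn takes its best remaining band) gives $3633M, worse by 276.
No other one-to-one assignment exceeds $3909M.
VistaNet's own top band is Band A ($904M), but forcing VistaNet→Band A and reassigning the rest optimally gives only $3633M — worse by 276.

VistaNet receives Band E.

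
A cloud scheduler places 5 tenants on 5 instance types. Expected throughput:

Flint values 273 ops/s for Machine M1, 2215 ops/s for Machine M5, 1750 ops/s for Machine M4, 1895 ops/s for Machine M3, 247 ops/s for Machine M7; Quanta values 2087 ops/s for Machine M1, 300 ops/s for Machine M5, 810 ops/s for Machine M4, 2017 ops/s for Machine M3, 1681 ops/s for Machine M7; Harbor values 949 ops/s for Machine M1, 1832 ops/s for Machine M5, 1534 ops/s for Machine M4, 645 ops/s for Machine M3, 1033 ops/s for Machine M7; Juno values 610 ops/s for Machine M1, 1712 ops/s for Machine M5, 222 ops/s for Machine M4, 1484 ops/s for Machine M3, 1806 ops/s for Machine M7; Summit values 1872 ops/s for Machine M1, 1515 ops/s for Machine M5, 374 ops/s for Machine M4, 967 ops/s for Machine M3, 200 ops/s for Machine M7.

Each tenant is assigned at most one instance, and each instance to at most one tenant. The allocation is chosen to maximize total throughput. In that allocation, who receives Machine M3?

Quanta receives Machine M3.

Optimal: Flint→Machine M5 (2215 ops/s), Quanta→Machine M3 (2017 ops/s), Harbor→Machine M4 (1534 ops/s), Juno→Machine M7 (1806 ops/s), Summit→Machine M1 (1872 ops/s) — total 2215+2017+1534+1806+1872 = 9444 ops/s.
Row-greedy (each tenant in turn takes its best remaining instance) gives 8609 ops/s, worse by 835.
Quanta's own top instance is Machine M1 (2087 ops/s), but forcing Quanta→Machine M1 and reassigning the rest optimally gives only 8837 ops/s — worse by 607.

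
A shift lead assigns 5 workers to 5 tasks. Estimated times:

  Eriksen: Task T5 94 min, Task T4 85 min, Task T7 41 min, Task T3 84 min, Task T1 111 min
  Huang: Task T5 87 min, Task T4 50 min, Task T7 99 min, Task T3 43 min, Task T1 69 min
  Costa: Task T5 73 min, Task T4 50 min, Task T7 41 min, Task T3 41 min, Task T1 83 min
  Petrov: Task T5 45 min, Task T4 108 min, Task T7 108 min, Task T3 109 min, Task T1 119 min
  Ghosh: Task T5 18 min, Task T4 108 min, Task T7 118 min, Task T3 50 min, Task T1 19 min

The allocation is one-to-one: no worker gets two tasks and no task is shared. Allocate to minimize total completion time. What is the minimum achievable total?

This is a one-to-one assignment (minimum-cost bipartite matching).
Optimal: Eriksen→Task T7 (41 min), Huang→Task T4 (50 min), Costa→Task T3 (41 min), Petrov→Task T5 (45 min), Ghosh→Task T1 (19 min) — total 41+50+41+45+19 = 196 min.
Row-greedy (each worker in turn takes its cheapest remaining task) gives 198 min, worse by 2.
Next-best assignment: Eriksen→Task T7, Huang→Task T3, Costa→Task T4, Petrov→Task T5, Ghosh→Task T1 = 198 min.
Checked against all permutations: 196 min is optimal.

Minimum total: 196 min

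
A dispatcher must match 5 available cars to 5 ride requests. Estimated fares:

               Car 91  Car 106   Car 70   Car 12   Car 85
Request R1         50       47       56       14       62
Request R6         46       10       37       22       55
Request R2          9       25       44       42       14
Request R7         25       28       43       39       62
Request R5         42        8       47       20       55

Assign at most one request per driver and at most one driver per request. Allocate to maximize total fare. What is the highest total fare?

Optimal: Car 91→Request R6 ($46), Car 106→Request R1 ($47), Car 70→Request R5 ($47), Car 12→Request R2 ($42), Car 85→Request R7 ($62) — total 46+47+47+42+62 = $244.
Column-greedy (each request in turn goes to its best remaining driver) gives $199, worse by 45.
Next-best assignment: Car 91→Request R6, Car 106→Request R1, Car 70→Request R7, Car 12→Request R2, Car 85→Request R5 = $233.
No other one-to-one assignment exceeds $244.

Max total: $244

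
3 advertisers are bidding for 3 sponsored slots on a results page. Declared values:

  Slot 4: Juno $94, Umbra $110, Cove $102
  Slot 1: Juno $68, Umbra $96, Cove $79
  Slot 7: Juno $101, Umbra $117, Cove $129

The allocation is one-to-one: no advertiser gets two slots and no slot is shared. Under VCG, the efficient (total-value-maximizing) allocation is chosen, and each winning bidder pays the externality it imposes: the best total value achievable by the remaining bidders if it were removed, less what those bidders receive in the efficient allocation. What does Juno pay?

Juno pays $14.

Efficient allocation: Juno→Slot 4 ($94), Umbra→Slot 1 ($96), Cove→Slot 7 ($129); total welfare W = $319.
Juno receives Slot 4 at value $94, so the others get W − 94 = $225.
Without Juno: best allocation of the remaining 2 bidders over all 3 slots is Umbra→Slot 4 ($110), Cove→Slot 7 ($129), total $239.
VCG payment = (others' best without Juno) − (others' welfare with Juno) = 239 − 225 = $14.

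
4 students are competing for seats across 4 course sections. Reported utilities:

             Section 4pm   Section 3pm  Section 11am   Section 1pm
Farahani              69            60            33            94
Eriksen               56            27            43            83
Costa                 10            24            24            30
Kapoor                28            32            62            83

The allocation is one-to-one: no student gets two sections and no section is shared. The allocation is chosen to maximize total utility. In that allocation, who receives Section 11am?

Optimal: Farahani→Section 4pm (69 points), Eriksen→Section 1pm (83 points), Costa→Section 3pm (24 points), Kapoor→Section 11am (62 points) — total 69+83+24+62 = 238 points.
Max-entry greedy (repeatedly take the single best remaining cell) gives 236 points, worse by 2.
Every other assignment is strictly worse.
Kapoor's own top section is Section 1pm (83 points), but forcing Kapoor→Section 1pm and reassigning the rest optimally gives only 223 points — worse by 15.

Kapoor receives Section 11am.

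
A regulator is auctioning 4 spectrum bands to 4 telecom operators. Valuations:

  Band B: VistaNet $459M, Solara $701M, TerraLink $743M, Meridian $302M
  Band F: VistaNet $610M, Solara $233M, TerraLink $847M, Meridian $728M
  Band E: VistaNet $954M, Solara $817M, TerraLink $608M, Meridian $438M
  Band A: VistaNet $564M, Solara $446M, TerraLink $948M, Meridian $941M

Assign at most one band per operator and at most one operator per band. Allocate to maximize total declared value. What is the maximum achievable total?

Optimal: VistaNet→Band E ($954M), Solara→Band B ($701M), TerraLink→Band F ($847M), Meridian→Band A ($941M) — total 954+701+847+941 = $3443M.
Column-greedy (each band in turn goes to its best remaining operator) gives $2871M, worse by 572.
No other one-to-one assignment exceeds $3443M.

Maximum total: $3443M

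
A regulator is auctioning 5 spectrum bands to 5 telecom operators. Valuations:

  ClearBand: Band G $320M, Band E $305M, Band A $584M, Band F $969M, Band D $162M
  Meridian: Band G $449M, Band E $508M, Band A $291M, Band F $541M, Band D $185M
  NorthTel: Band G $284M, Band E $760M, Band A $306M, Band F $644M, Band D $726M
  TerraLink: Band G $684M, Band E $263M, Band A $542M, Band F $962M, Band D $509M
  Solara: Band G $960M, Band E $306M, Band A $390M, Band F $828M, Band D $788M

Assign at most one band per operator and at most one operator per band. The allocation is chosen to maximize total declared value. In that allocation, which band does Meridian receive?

Optimal: ClearBand→Band A ($584M), Meridian→Band E ($508M), NorthTel→Band D ($726M), TerraLink→Band F ($962M), Solara→Band G ($960M) — total 584+508+726+962+960 = $3740M.
Row-greedy (each operator in turn takes its best remaining band) gives $3277M, worse by 463.
Swapping NorthTel↔Meridian (NorthTel→Band E $760M, Meridian→Band D $185M) loses 289.
Meridian's own top band is Band F ($541M), but forcing Meridian→Band F and reassigning the rest optimally gives only $3357M — worse by 383.

Meridian receives Band E.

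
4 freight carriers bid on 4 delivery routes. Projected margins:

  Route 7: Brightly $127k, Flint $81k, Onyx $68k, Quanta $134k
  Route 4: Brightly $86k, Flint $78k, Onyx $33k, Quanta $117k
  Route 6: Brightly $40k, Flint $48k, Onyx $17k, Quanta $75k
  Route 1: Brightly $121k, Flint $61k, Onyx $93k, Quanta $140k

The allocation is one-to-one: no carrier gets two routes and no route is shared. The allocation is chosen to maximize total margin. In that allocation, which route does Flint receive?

Optimal: Brightly→Route 7 ($127k), Flint→Route 6 ($48k), Onyx→Route 1 ($93k), Quanta→Route 4 ($117k) — total 127+48+93+117 = $385k.
Row-greedy (each carrier in turn takes its best remaining route) gives $373k, worse by 12.
Flint's own top route is Route 7 ($81k), but forcing Flint→Route 7 and reassigning the rest optimally gives only $336k — worse by 49.

Flint receives Route 6.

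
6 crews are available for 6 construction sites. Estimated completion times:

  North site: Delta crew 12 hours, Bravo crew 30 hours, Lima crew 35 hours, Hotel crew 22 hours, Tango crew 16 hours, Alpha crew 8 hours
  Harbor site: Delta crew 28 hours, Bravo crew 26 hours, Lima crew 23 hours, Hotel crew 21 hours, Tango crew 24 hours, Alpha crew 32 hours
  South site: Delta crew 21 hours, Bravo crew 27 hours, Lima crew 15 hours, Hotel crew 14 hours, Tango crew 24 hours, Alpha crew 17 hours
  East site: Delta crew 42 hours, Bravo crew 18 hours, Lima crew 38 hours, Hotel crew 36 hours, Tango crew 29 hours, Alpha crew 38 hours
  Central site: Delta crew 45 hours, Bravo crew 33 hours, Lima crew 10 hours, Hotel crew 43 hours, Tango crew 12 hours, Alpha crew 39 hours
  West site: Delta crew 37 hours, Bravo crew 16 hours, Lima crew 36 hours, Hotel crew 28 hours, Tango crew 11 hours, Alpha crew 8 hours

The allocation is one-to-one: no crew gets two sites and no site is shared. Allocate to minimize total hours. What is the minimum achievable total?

Treat this as an assignment problem: match each crew to one site.
Optimal: Delta crew→North site (12 hours), Bravo crew→East site (18 hours), Lima crew→South site (15 hours), Hotel crew→Harbor site (21 hours), Tango crew→Central site (12 hours), Alpha crew→West site (8 hours) — total 12+18+15+21+12+8 = 86 hours.
Min-entry greedy (repeatedly take the single cheapest remaining cell) gives 89 hours, worse by 3.
Swapping Delta crew↔Tango crew (Delta crew→Central site 45 hours, Tango crew→North site 16 hours) adds 37.

Min total: 86 hours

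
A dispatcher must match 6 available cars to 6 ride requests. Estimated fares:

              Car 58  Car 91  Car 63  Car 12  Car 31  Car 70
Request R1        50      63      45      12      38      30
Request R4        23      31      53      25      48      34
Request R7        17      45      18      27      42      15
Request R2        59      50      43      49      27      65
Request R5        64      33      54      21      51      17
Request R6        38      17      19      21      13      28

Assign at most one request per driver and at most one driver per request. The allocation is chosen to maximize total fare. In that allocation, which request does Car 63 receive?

Car 63 receives Request R4.

Optimal: Car 58→Request R5 ($64), Car 91→Request R1 ($63), Car 63→Request R4 ($53), Car 12→Request R6 ($21), Car 31→Request R7 ($42), Car 70→Request R2 ($65) — total 64+63+53+21+42+65 = $308.
Car 63's own top request is Request R5 ($54), but forcing Car 63→Request R5 and reassigning the rest optimally gives only $295 — worse by 13.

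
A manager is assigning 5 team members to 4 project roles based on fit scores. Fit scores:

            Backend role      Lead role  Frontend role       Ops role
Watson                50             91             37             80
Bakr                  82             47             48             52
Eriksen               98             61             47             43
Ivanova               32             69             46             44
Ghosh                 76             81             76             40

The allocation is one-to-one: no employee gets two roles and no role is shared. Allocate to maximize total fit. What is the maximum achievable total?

Maximum total: 323 pts

This is a one-to-one assignment (maximum-weight bipartite matching).
Optimal: Eriksen→Backend role (98 pts), Ivanova→Lead role (69 pts), Ghosh→Frontend role (76 pts), Watson→Ops role (80 pts) — total 98+69+76+80 = 323 pts.
Max-entry greedy (repeatedly take the single best remaining cell) gives 317 pts, worse by 6.
Next-best assignment: Eriksen→Backend role, Watson→Lead role, Ghosh→Frontend role, Bakr→Ops role = 317 pts.
Swapping Ivanova↔Eriksen (Ivanova→Backend role 32 pts, Eriksen→Lead role 61 pts) loses 74.
Checked against all permutations: 323 pts is optimal.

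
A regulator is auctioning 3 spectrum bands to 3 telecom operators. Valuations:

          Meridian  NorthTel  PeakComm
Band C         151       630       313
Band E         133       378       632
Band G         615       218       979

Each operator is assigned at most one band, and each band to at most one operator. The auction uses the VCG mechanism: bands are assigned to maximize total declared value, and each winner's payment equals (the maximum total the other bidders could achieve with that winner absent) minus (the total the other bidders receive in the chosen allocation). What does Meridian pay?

Meridian pays $347M.

Efficient allocation: Meridian→Band G ($615M), NorthTel→Band C ($630M), PeakComm→Band E ($632M); total welfare W = $1877M.
Meridian receives Band G at value $615M, so the others get W − 615 = $1262M.
Without Meridian: best allocation of the remaining 2 bidders over all 3 bands is NorthTel→Band C ($630M), PeakComm→Band G ($979M), total $1609M.
VCG payment = (others' best without Meridian) − (others' welfare with Meridian) = 1609 − 1262 = $347M.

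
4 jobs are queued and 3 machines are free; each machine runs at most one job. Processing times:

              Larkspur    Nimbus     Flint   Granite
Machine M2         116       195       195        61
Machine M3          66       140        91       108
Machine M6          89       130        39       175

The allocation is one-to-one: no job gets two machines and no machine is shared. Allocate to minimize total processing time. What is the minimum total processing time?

Minimum total: 166 min

Optimal: Granite→Machine M2 (61 min), Larkspur→Machine M3 (66 min), Flint→Machine M6 (39 min) — total 61+66+39 = 166 min.
Row-greedy (each job in turn takes its cheapest remaining machine) gives 391 min, worse by 225.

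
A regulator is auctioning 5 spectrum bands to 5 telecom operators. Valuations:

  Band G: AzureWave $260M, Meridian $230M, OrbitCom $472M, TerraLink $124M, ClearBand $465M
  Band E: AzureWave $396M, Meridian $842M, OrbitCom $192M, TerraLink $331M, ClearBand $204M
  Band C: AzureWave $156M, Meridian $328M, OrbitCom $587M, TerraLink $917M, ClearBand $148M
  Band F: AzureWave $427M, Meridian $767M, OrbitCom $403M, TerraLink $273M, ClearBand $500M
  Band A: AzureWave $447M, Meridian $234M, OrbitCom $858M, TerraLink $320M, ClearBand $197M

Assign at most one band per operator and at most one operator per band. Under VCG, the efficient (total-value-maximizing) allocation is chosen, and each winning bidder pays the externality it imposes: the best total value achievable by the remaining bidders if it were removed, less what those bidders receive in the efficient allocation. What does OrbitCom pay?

OrbitCom pays $55M.

Efficient allocation: AzureWave→Band F ($427M), Meridian→Band E ($842M), OrbitCom→Band A ($858M), TerraLink→Band C ($917M), ClearBand→Band G ($465M); total welfare W = $3509M.
OrbitCom receives Band A at value $858M, so the others get W − 858 = $2651M.
Without OrbitCom: best allocation of the remaining 4 bidders over all 5 bands is AzureWave→Band A ($447M), Meridian→Band E ($842M), TerraLink→Band C ($917M), ClearBand→Band F ($500M), total $2706M.
VCG payment = (others' best without OrbitCom) − (others' welfare with OrbitCom) = 2706 − 2651 = $55M.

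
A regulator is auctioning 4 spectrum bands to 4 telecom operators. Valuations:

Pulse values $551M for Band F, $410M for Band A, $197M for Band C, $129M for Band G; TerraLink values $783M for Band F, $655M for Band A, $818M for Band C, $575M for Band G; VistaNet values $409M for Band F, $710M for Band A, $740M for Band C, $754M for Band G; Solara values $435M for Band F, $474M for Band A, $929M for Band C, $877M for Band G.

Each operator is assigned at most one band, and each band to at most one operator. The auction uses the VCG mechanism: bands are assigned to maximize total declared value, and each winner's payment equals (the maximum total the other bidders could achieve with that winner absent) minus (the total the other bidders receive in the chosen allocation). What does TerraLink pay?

Efficient allocation: Pulse→Band F ($551M), TerraLink→Band C ($818M), VistaNet→Band A ($710M), Solara→Band G ($877M); total welfare W = $2956M.
TerraLink receives Band C at value $818M, so the others get W − 818 = $2138M.
Without TerraLink: best allocation of the remaining 3 bidders over all 4 bands is Pulse→Band F ($551M), VistaNet→Band G ($754M), Solara→Band C ($929M), total $2234M.
VCG payment = (others' best without TerraLink) − (others' welfare with TerraLink) = 2234 − 2138 = $96M.

TerraLink pays $96M.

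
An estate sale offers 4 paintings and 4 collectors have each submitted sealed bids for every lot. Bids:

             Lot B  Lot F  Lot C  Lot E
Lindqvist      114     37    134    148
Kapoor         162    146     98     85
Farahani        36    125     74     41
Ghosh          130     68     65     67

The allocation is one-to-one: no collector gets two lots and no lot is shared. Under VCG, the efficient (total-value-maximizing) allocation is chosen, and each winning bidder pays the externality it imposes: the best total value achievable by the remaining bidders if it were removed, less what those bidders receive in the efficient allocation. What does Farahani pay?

Efficient allocation: Lindqvist→Lot E ($148), Kapoor→Lot C ($98), Farahani→Lot F ($125), Ghosh→Lot B ($130); total welfare W = $501.
Farahani receives Lot F at value $125, so the others get W − 125 = $376.
Without Farahani: best allocation of the remaining 3 bidders over all 4 lots is Lindqvist→Lot E ($148), Kapoor→Lot F ($146), Ghosh→Lot B ($130), total $424.
VCG payment = (others' best without Farahani) − (others' welfare with Farahani) = 424 − 376 = $48.

Farahani pays $48.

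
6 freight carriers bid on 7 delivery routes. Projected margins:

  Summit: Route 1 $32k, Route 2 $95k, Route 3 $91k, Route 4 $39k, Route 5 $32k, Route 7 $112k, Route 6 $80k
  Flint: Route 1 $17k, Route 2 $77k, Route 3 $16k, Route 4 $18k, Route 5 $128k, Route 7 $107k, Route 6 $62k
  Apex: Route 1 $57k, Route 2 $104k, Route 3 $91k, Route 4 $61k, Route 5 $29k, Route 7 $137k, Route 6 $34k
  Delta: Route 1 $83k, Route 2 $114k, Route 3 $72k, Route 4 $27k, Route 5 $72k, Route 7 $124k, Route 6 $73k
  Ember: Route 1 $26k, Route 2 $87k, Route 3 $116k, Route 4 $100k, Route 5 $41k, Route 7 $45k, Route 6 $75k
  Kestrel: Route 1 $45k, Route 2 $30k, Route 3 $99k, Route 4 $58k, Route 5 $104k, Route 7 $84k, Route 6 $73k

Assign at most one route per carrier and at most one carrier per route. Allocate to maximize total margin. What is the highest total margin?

Maximum total: $658k

Optimal: Summit→Route 6 ($80k), Flint→Route 5 ($128k), Apex→Route 7 ($137k), Delta→Route 2 ($114k), Ember→Route 4 ($100k), Kestrel→Route 3 ($99k) — total 80+128+137+114+100+99 = $658k.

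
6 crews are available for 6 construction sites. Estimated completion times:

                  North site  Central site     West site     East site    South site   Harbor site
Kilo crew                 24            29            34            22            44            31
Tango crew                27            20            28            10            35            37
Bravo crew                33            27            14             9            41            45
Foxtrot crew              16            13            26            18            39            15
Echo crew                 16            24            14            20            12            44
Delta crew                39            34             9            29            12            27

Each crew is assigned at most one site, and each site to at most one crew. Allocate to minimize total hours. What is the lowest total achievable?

Minimum total: 89 hours

This is a one-to-one assignment (minimum-cost bipartite matching).
Optimal: Kilo crew→North site (24 hours), Tango crew→Central site (20 hours), Bravo crew→East site (9 hours), Foxtrot crew→Harbor site (15 hours), Echo crew→South site (12 hours), Delta crew→West site (9 hours) — total 24+20+9+15+12+9 = 89 hours.
Row-greedy (each crew in turn takes its cheapest remaining site) gives 122 hours, worse by 33.
Every other assignment is strictly worse.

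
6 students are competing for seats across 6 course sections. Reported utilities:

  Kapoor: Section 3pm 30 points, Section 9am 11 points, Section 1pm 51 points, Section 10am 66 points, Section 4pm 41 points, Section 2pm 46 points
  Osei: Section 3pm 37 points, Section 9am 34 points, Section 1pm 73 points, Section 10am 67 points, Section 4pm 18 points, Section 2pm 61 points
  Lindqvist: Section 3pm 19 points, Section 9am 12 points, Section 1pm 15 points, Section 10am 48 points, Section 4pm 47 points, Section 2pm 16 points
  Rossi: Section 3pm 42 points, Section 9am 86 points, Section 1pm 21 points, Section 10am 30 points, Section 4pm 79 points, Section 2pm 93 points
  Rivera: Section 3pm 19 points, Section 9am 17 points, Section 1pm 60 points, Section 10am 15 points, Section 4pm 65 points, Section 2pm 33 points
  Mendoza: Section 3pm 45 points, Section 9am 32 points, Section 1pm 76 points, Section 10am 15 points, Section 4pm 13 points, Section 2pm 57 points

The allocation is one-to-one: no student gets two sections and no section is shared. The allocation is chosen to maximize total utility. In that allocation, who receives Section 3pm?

Optimal: Kapoor→Section 10am (66 points), Osei→Section 2pm (61 points), Lindqvist→Section 3pm (19 points), Rossi→Section 9am (86 points), Rivera→Section 4pm (65 points), Mendoza→Section 1pm (76 points) — total 66+61+19+86+65+76 = 373 points.
Row-greedy (each student in turn takes its best remaining section) gives 330 points, worse by 43.
No other one-to-one assignment exceeds 373 points.
Lindqvist's own top section is Section 10am (48 points), but forcing Lindqvist→Section 10am and reassigning the rest optimally gives only 366 points — worse by 7.

Lindqvist receives Section 3pm.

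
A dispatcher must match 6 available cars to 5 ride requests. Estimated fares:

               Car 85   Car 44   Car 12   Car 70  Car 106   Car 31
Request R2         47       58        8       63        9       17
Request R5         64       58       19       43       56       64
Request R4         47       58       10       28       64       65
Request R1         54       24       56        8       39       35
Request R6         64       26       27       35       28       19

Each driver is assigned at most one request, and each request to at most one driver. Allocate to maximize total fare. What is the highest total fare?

Optimal: Car 70→Request R2 ($63), Car 31→Request R5 ($64), Car 106→Request R4 ($64), Car 12→Request R1 ($56), Car 85→Request R6 ($64) — total 63+64+64+56+64 = $311.
Max-entry greedy (repeatedly take the single best remaining cell) gives $276, worse by 35.

Max total: $311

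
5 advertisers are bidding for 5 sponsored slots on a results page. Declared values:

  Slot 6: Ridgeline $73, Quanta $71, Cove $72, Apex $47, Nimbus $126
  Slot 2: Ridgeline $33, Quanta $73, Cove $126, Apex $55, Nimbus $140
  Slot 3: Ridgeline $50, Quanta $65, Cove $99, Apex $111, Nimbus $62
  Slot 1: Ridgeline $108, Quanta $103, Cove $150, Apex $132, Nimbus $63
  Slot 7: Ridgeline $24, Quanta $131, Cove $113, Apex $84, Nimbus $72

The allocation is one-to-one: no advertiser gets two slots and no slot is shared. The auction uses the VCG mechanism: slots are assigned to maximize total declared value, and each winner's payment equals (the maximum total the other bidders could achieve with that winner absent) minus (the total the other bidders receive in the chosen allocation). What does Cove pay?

Efficient allocation: Ridgeline→Slot 6 ($73), Quanta→Slot 7 ($131), Cove→Slot 1 ($150), Apex→Slot 3 ($111), Nimbus→Slot 2 ($140); total welfare W = $605.
Cove receives Slot 1 at value $150, so the others get W − 150 = $455.
Without Cove: best allocation of the remaining 4 bidders over all 5 slots is Ridgeline→Slot 1 ($108), Quanta→Slot 7 ($131), Apex→Slot 3 ($111), Nimbus→Slot 2 ($140), total $490.
VCG payment = (others' best without Cove) − (others' welfare with Cove) = 490 − 455 = $35.

Cove pays $35.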